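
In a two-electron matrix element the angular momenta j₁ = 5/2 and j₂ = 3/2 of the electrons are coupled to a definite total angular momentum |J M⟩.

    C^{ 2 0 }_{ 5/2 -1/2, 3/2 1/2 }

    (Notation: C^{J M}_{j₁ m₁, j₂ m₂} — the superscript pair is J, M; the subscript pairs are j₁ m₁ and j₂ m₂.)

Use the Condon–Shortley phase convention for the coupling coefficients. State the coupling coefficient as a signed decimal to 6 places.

triangle: 2!×3!×1!/7! = 12/5040
(j±m)!: 2!×3!×2!×1!×2!×2! = 96
prefactor² = (2J+1)×Δ×N² = 8/7
  k=1: −1/(1!×1!×2!×1!×1!×0!) = -1/2
  k=2: +1/(2!×0!×1!×0!×2!×1!) = 1/4
Σ = -1/4  ⇒  CG² = 8/7×(-1/4)² = 1/14
CG = −√(1/14) = -0.267261

-0.267261  (= −√(1/14))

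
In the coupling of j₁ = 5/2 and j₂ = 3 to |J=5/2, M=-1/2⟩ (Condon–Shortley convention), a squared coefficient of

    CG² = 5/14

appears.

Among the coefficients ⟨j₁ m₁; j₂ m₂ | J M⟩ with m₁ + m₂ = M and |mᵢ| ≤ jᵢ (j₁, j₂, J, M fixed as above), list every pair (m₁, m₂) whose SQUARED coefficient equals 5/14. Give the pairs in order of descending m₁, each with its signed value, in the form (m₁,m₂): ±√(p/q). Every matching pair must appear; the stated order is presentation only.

(-5/2,2): −√(5/14)

Admissible pairs with m₁+m₂ = M = -1/2: (-5/2,2), (-3/2,1), (-1/2,0), (1/2,-1), (3/2,-2), (5/2,-3)
  (m₁,m₂)=(5/2,-3): CG² = 5/21, CG = +√(5/21)
  (m₁,m₂)=(3/2,-2): CG² = 1/14, CG = +√(1/14)
  (m₁,m₂)=(1/2,-1): CG² = 8/35, CG = −√(8/35)
  (m₁,m₂)=(-1/2,0): CG² = 8/105, CG = +√(8/105)
  (m₁,m₂)=(-3/2,1): CG² = 1/35, CG = +√(1/35)
  (m₁,m₂)=(-5/2,2): CG² = 5/14, CG = −√(5/14)   ← matches the target
Pairs with CG² = 5/14: (-5/2,2): −√(5/14)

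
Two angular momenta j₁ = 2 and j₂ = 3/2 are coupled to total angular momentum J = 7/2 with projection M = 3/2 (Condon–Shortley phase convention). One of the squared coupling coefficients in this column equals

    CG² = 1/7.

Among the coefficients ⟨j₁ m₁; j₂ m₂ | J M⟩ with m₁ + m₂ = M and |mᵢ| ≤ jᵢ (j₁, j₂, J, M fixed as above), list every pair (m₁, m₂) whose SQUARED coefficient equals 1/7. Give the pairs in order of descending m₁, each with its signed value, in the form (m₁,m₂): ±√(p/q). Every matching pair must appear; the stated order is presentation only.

(2,-1/2): +√(1/7)

Admissible pairs with m₁+m₂ = M = 3/2: (0,3/2), (1,1/2), (2,-1/2)
  (m₁,m₂)=(2,-1/2): CG² = 1/7, CG = +√(1/7)   ← matches the target
  (m₁,m₂)=(1,1/2): CG² = 4/7, CG = +√(4/7)
  (m₁,m₂)=(0,3/2): CG² = 2/7, CG = +√(2/7)
Pairs with CG² = 1/7: (2,-1/2): +√(1/7)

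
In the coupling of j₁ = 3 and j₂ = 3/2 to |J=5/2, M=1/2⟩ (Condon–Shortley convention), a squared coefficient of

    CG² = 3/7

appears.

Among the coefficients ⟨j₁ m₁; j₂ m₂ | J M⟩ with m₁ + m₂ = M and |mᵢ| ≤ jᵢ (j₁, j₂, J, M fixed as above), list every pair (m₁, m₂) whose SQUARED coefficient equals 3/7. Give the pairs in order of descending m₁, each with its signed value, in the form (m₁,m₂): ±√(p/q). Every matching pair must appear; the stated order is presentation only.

Admissible pairs with m₁+m₂ = M = 1/2: (-1,3/2), (0,1/2), (1,-1/2), (2,-3/2)
  (m₁,m₂)=(2,-3/2): CG² = 3/7, CG = +√(3/7)   ← matches the target
  (m₁,m₂)=(1,-1/2): CG² = 1/70, CG = −√(1/70)
  (m₁,m₂)=(0,1/2): CG² = 6/35, CG = −√(6/35)
  (m₁,m₂)=(-1,3/2): CG² = 27/70, CG = +√(27/70)
Pairs with CG² = 3/7: (2,-3/2): +√(3/7)

(2,-3/2): +√(3/7)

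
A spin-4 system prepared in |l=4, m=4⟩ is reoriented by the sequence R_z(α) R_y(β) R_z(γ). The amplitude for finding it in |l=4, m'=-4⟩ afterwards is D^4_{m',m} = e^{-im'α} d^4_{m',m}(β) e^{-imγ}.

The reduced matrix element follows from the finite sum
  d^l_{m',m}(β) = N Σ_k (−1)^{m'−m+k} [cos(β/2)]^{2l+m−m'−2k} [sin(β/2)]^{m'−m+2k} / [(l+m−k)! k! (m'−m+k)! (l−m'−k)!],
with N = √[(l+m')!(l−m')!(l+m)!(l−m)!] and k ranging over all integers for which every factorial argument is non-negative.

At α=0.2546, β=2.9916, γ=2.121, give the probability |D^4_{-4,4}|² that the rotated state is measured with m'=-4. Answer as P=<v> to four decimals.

D^4_{-4,4}(0.2546,2.9916,2.1210) = e^{-i·-4·0.2546}·d^4_{-4,4}(2.9916)·e^{-i·4·2.1210}. Compute d first:
With c≡cos(β/2)=0.074926 and s≡sin(β/2)=0.997189, N=[1·40320·40320·1]^{1/2}=40320.000000
The bounds max(0,m−m')=8 and min(l+m,l−m')=8 give 1 term
  k=8: (−1)^0·40320.0000/(40320)·0.0749^0·0.9972^8 = +0.977733
d^4_{-4,4}(2.9916) = +0.977733
|D^4_{-4,4}|² = |d^4_{-4,4}(β)|² = (+0.977733)² = 0.955961 (the z-rotation phases have unit modulus)

P=0.9560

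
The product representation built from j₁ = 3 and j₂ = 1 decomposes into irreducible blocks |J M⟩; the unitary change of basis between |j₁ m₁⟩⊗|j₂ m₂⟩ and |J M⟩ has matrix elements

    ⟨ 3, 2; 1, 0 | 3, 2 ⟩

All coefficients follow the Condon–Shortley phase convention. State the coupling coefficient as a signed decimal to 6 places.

triangle: 1!·5!·1!/8! = 120/40320
(j±m)!: 5!·1!·1!·1!·5!·1! = 14400
prefactor² = (2J+1)·Δ·N² = 300
  k=0: +1/(0!·1!·1!·1!·4!·0!) = 1/24
  k=1: −1/(1!·0!·0!·0!·5!·1!) = -1/120
Σ = 1/30  ⇒  CG² = 300·(1/30)² = 1/3
CG = +√(1/3) = +0.577350

+0.577350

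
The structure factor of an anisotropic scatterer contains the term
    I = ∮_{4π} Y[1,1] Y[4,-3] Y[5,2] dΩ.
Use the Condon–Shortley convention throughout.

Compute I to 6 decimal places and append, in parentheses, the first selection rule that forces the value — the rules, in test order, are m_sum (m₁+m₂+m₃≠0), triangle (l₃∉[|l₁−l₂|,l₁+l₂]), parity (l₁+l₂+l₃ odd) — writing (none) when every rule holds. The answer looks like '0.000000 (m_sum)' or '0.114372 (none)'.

Checks pass: Σm=0; 10 even; l₃=5∈[3,5].
(2·1+1)(2·4+1)(2·5+1) = 297
Δ: 0! 2! 8! / 11! → 1/495
sum: t=0:+1/576 = 1/576
3j²(1 4 5; 0 0 0) = Δ·Π!·Σ² = 5/99  (sign -1)
sum: t=0:+1/10080 = 1/10080
3j²(1 4 5; 1 -3 2) = Δ·Π!·Σ² = 1/165  (sign -1)
combine: 4πI² = 297·5/99·1/165 = 1/11
take √, sign +1: I = 0.08505478
No selection rule forces the value: the integral is nonzero (none).

0.085055 (none)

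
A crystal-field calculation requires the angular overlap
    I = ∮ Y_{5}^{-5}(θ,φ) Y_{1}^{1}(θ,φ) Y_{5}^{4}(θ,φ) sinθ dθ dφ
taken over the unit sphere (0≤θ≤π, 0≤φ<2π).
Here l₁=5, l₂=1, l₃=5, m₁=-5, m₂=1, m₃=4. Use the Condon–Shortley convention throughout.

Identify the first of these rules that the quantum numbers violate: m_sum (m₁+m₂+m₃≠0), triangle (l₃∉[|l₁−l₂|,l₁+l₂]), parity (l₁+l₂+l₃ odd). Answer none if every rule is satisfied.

parity

m₁+m₂+m₃ = -5 + 1 + 4 = 0  ✓
triangle: |5−1|=4 ≤ l₃=5 ≤ 5+1=6  ✓
parity: l₁+l₂+l₃ = 11 is odd  ✗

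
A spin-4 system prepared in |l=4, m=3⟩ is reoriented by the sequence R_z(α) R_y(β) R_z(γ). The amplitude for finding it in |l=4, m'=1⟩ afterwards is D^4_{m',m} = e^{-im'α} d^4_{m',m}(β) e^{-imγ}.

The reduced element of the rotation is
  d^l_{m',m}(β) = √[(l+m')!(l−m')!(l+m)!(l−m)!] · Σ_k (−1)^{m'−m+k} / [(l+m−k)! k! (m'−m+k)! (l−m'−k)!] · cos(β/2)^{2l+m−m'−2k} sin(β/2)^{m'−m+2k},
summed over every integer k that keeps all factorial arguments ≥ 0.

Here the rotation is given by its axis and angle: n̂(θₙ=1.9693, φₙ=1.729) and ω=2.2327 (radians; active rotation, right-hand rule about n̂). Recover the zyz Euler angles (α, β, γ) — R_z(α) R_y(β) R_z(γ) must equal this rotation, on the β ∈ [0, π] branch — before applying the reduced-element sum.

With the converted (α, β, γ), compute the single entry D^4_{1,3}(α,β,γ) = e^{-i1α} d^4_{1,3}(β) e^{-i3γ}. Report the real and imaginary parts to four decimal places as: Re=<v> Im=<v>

Axis–angle → zyz. n̂ = (sinθₙcosφₙ, sinθₙsinφₙ, cosθₙ) = (-0.145200, +0.910133, -0.388040), ω = 2.2327.
R = I cosω + sinω [n̂]ₓ + (1−cosω) n̂n̂ᵀ gives
  R = [-0.580579, +0.092721, +0.808907; -0.519469, +0.722838, -0.455695; -0.626961, -0.684769, -0.371499]
β = atan2(√(R₁₃²+R₂₃²), R₃₃) = 1.951419; α = atan2(R₂₃, R₁₃) mod 2π = 5.770154; γ = atan2(R₃₂, −R₃₁) mod 2π = 5.453746
D^4_{1,3}(5.7702,1.9514,5.4537) = e^{-i·1·5.7702}·d^4_{1,3}(1.9514)·e^{-i·3·5.4537}. Compute d first:
c=cos(1.951419/2)=0.560581, s=sin(1.951419/2)=0.828100; N=√[120·6·5040·1]=1904.940944
k: max(0,(3)−(1))=2 … min(4+(3),4−(1))=3
  k=2: (−1)^0·1904.9409/(240)·0.5606^6·0.8281^2 = +0.168914
  k=3: (−1)^1·1904.9409/(144)·0.5606^4·0.8281^4 = -0.614331
d^4_{1,3}(1.9514) = +0.168914 -0.614331 = -0.445417
Phases: e^{-i·(1)·5.7702}=+0.871260+0.490821i, e^{-i·(3)·5.4537}=-0.794097+0.607791i ⇒ D=+0.441044-0.062262i

Re=0.4410 Im=-0.0623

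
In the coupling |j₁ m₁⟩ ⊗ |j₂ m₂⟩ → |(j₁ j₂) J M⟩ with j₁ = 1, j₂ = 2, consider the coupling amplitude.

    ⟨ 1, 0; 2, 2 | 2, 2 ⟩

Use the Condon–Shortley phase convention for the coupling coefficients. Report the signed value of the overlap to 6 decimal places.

−√(2/3) = -0.816497

√[5·1!1!3!/6! · 1!1!4!0!4!0!] = √(24)
  +(−1)^1/∏(1,0,0,3,1,0)! = -1/6  (running -1/6)
⟨..|..⟩ = √(24)·(-1/6) = -0.816497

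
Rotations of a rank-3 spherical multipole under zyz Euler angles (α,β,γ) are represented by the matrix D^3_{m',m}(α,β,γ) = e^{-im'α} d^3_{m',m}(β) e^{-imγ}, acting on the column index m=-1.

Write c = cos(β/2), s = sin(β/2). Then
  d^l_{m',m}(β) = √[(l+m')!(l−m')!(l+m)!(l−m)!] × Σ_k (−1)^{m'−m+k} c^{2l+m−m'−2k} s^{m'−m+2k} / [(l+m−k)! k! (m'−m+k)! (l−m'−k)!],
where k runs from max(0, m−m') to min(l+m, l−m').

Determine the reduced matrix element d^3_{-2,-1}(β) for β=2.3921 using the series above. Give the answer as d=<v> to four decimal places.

d=-0.2306

d^3_{-2,-1}(β=2.3921) via the finite sum:
c=cos(2.392100/2)=0.366036, s=sin(2.392100/2)=0.930601; N=√[1·120·2·24]=75.894664
The bounds max(0,m−m')=1 and min(l+m,l−m')=2 give 2 terms
  k=1: (−1)^0·75.8947/(24)·0.3660^5·0.9306^1 = +0.019337
  k=2: (−1)^1·75.8947/(12)·0.3660^3·0.9306^3 = -0.249973
d^3_{-2,-1}(2.3921) = +0.019337 -0.249973 = -0.230636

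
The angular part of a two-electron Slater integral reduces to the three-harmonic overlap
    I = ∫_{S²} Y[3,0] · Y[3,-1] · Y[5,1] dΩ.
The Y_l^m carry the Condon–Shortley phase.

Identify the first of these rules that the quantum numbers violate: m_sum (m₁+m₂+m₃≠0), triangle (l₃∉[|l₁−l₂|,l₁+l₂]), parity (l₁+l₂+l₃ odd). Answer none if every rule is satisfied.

Σmᵢ = 0  ✓
l₃∈[|l₁−l₂|,l₁+l₂]=[0,6], have l₃=5  ✓
Σlᵢ = 11 ⇒ odd  ✗

parity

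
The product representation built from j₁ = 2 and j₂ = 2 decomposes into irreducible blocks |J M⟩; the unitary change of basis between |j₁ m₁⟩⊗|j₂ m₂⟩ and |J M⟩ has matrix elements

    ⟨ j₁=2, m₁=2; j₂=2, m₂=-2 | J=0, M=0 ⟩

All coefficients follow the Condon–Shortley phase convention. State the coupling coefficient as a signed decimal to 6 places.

√[1·4!0!0!/5! · 4!0!0!4!0!0!] = √(576/5)
  +(−1)^0/∏(0,4,0,0,0,0)! = 1/24  (running 1/24)
⟨..|..⟩ = √(576/5)·(1/24) = +0.447214

+√(1/5) = +0.447214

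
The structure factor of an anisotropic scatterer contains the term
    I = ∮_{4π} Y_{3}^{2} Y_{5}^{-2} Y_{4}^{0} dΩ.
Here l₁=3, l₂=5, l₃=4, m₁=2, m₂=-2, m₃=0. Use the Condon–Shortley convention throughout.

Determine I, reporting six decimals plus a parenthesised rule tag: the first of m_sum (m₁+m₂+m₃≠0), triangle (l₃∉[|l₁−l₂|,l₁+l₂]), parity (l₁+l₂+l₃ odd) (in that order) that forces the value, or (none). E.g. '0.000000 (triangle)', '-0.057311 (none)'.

Rules hold: Σm=0, L=12 even, 2≤4≤8.
N = 7·11·9 = 693
Δ = 4!·2!·6!/13! = 1/180180
Racah Σ t=1..3: t=1:−1/576 t=2:+1/144 t=3:−1/576 = 1/288
⇒ 3j(3 5 4; 0 0 0)² = 20/1001, sgn +1
Racah Σ t=0..1: t=0:+1/864 t=1:−1/576 = -1/1728
⇒ 3j(3 5 4; 2 -2 0)² = 5/1287, sgn -1
4πI² = N·(3j₀)²·(3jₘ)² = 100/1859
I = -1·√(0.0537924/4π) = -0.06542675
No selection rule forces the value: the integral is nonzero (none).

-0.065427 (none)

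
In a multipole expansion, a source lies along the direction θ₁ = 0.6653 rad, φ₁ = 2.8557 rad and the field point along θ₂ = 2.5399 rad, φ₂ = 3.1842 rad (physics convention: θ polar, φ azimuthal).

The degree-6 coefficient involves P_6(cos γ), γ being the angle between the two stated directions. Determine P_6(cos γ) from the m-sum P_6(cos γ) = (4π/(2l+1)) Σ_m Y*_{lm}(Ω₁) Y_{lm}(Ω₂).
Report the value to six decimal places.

Summing Y*_{l m}(θ₁,φ₁)·Y_{l m}(θ₂,φ₂) over m ∈ [−6, 6]; prefactor 4π/(2·6+1) = 0.966644:
  m=-6: Y*=(-0.003850, -0.026450)  Y=(0.015373, -0.004018)  product (-0.000165, -0.000391)
  m=-5: Y*=(-0.016623, 0.116829)  Y=(0.078350, -0.016949)  product (0.000678, 0.009435)
  m=-4: Y*=(0.124680, -0.273860)  Y=(0.233738, -0.040226)  product (0.018126, -0.069027)
  m=-3: Y*=(-0.300330, 0.347216)  Y=(0.432315, -0.055562)  product (-0.110545, 0.166794)
  m=-2: Y*=(0.261030, -0.167970)  Y=(0.416776, -0.035602)  product (0.102811, -0.079299)
  m=-1: Y*=(0.177800, -0.052263)  Y=(-0.028184, 0.001202)  product (-0.004948, 0.001687)
  m=+0: Y*=(-0.375813, -0.000000)  Y=(-0.420892, 0.000000)  product (0.158177, 0.000000)
  m=+1: Y*=(-0.177800, -0.052263)  Y=(0.028184, 0.001202)  product (-0.004948, -0.001687)
  m=+2: Y*=(0.261030, 0.167970)  Y=(0.416776, 0.035602)  product (0.102811, 0.079299)
  m=+3: Y*=(0.300330, 0.347216)  Y=(-0.432315, -0.055562)  product (-0.110545, -0.166794)
  m=+4: Y*=(0.124680, 0.273860)  Y=(0.233738, 0.040226)  product (0.018126, 0.069027)
  m=+5: Y*=(0.016623, 0.116829)  Y=(-0.078350, -0.016949)  product (0.000678, -0.009435)
  m=+6: Y*=(-0.003850, 0.026450)  Y=(0.015373, 0.004018)  product (-0.000165, 0.000391)
Total Σ_m = (0.170088, 0.000000). Multiply by 0.966644: (0.164415, 0.000000). P_6(cos γ) = 0.164415

0.164415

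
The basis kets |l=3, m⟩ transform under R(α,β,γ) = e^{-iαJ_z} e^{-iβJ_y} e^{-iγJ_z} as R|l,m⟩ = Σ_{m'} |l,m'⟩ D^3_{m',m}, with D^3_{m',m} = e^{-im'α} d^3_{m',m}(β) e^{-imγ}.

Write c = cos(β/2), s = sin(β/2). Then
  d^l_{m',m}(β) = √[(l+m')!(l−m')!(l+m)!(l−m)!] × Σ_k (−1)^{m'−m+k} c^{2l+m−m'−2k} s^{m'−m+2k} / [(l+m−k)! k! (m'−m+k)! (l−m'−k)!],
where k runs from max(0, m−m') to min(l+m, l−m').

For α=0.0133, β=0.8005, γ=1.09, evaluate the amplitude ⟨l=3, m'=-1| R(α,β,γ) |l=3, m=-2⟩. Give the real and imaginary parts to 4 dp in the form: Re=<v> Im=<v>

Re=0.3056 Im=-0.4258

First d^3_{-1,-2}(β=0.8005), then the phase factors e^{-i(-1)α} and e^{-i(-2)γ}:
With c≡cos(β/2)=0.920964 and s≡sin(β/2)=0.389649, N=[2·24·1·120]^{1/2}=75.894664
k∈{0,1} keeps every argument non-negative
  k=0: (−1)^1·75.8947/(24)·0.9210^5·0.3896^1 = -0.816367
  k=1: (−1)^2·75.8947/(12)·0.9210^3·0.3896^3 = +0.292265
d^3_{-1,-2}(0.8005) = -0.816367 +0.292265 = -0.524102
Attach z-rotation phases: D = e^{-i(-1)(0.0133)}·(-0.524102)·e^{-i(-2)(1.0900)} = +0.305589-0.425792i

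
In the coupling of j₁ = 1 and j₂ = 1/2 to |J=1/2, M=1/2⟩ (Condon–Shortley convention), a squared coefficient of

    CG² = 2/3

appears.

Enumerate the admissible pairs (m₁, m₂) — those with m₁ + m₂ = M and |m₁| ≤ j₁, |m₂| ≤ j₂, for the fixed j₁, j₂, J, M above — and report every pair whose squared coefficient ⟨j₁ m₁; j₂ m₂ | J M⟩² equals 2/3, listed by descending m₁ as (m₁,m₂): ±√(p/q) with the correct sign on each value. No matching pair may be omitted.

Admissible pairs with m₁+m₂ = M = 1/2: (0,1/2), (1,-1/2)
  (m₁,m₂)=(1,-1/2): CG² = 2/3, CG = +√(2/3)   ← matches the target
  (m₁,m₂)=(0,1/2): CG² = 1/3, CG = −√(1/3)
Pairs with CG² = 2/3: (1,-1/2): +√(2/3)

(1,-1/2): +√(2/3)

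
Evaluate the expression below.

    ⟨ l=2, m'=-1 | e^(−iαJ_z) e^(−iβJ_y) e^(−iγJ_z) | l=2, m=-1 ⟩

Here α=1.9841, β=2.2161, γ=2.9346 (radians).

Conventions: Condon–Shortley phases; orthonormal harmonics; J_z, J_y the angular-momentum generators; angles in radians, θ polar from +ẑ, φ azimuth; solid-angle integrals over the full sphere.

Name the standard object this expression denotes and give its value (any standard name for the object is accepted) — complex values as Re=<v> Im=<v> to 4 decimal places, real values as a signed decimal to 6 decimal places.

Wigner D-matrix element, Re=-0.0899 Im=0.4297

This is a Wigner D-matrix element — the rotation-matrix element ⟨l m'| R(α,β,γ) |l m⟩ in the angular-momentum basis.
First d^2_{-1,-1}(β=2.2161), then the phase factors e^{-i(-1)α} and e^{-i(-1)γ}:
Half-angle: c=0.446407, s=0.894830. N=√(1·6·1·6)=6.000000
Admissible k: 0..1 (factorial args all ≥0)
  k=0: (−1)^0·6.0000/(6)·0.4464^4·0.8948^0 = +0.039712
  k=1: (−1)^1·6.0000/(2)·0.4464^2·0.8948^2 = -0.478701
d^2_{-1,-1}(2.2161) = +0.039712 -0.478701 = -0.438989
Phases: e^{-i·(-1)·1.9841}=-0.401637+0.915799i, e^{-i·(-1)·2.9346}=-0.978653+0.205518i ⇒ D=-0.089927+0.429680i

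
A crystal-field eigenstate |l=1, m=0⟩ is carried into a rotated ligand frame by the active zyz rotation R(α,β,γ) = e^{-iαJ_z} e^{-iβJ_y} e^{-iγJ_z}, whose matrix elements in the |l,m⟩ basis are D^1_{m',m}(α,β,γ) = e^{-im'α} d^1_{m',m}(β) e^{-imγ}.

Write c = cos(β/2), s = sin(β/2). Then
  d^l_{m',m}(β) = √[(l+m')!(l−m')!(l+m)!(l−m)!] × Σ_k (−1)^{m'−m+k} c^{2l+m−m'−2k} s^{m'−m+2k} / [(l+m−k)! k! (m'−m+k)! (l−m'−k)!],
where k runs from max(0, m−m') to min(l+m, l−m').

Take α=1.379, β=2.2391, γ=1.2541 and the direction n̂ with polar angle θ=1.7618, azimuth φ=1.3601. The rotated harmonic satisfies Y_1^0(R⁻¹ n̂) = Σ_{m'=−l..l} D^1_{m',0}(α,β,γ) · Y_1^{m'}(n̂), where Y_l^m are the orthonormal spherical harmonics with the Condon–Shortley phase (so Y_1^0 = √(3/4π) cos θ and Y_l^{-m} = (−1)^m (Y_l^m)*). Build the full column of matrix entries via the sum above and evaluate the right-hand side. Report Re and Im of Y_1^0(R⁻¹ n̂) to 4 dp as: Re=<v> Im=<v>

Re=0.4339 Im=0.0000

Need the full column D^1_{m',0} for m'=−1..1 at α=1.3790, β=2.2391, γ=1.2541.
cos(β/2)=0.436087, sin(β/2)=0.899904
d^1_{-1,0}: single k=1 term ⇒ +0.554990;  D = +0.105794+0.544813i
d^1_{0,0}: k∈[0..1] ⇒ +0.190172 -0.809828 = -0.619655;  D = -0.619655+0.000000i
d^1_{1,0}: single k=0 term ⇒ -0.554990;  D = -0.105794+0.544813i
Y_1^{m'}(θ=1.7618,φ=1.3601) and Σ D·Y over m':
  (+0.1058+0.5448i)·(+0.0709-0.3317i)  (-0.6197+0.0000i)·(-0.0928+0.0000i)  (-0.1058+0.5448i)·(-0.0709-0.3317i)
Y_1^0(R⁻¹ n̂) = +0.433928+0.000000i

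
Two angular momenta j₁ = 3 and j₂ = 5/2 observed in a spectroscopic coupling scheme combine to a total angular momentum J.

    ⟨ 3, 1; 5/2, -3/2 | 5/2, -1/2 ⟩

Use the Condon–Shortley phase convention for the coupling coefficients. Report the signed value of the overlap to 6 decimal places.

triangle: 3!×3!×2!/9! = 72/362880
(j±m)!: 4!×2!×1!×4!×2!×3! = 13824
prefactor² = (2J+1)×Δ×N² = 576/35
  k=0: +1/(0!×3!×2!×1!×1!×1!) = 1/12
  k=1: −1/(1!×2!×1!×0!×2!×2!) = -1/8
Σ = -1/24  ⇒  CG² = 576/35×(-1/24)² = 1/35
CG = −√(1/35) = -0.169031

−√(1/35) = -0.169031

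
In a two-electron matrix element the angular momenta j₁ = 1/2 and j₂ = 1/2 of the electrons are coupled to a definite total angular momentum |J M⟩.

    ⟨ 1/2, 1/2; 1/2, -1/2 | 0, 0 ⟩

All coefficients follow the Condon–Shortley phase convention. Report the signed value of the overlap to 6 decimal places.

+0.707107

√[1·1!0!0!/2! · 1!0!0!1!0!0!] = √(1/2)
  +(−1)^0/∏(0,1,0,0,0,0)! = 1  (running 1)
⟨..|..⟩ = √(1/2)·(1) = +0.707107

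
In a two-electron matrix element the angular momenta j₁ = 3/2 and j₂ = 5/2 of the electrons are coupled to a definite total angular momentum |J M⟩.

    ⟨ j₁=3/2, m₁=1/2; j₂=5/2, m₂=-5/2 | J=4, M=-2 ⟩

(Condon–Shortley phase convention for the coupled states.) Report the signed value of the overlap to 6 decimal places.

+√(3/28) = +0.327327

triangle: 0!·3!·5!/9! = 720/362880
(j±m)!: 2!·1!·0!·5!·2!·6! = 345600
prefactor² = (2J+1)·Δ·N² = 43200/7
  k=0: +1/(0!·0!·1!·0!·2!·5!) = 1/240
Σ = 1/240  ⇒  CG² = 43200/7·(1/240)² = 3/28
CG = +√(3/28) = +0.327327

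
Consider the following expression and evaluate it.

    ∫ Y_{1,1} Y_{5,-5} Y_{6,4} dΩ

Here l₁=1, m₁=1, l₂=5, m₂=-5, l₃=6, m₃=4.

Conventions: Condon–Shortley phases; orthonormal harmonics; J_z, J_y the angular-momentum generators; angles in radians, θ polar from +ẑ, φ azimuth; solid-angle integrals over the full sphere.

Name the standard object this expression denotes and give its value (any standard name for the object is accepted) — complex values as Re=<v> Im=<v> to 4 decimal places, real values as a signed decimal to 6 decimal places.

Gaunt coefficient, +0.040859

This is a Gaunt coefficient — the integral of a triple product of spherical harmonics over the sphere.
Rules hold: Σm=0, L=12 even, 4≤6≤6.
N = 3·11·13 = 429
Δ = 0!·2!·10!/13! = 1/858
Racah Σ t=0..0: t=0:+1/14400 = 1/14400
⇒ 3j(1 5 6; 0 0 0)² = 6/143, sgn +1
Racah Σ t=0..0: t=0:+1/7257600 = 1/7257600
⇒ 3j(1 5 6; 1 -5 4)² = 1/858, sgn +1
4πI² = N·(3j₀)²·(3jₘ)² = 3/143
I = +1·√(0.020979/4π) = 0.04085899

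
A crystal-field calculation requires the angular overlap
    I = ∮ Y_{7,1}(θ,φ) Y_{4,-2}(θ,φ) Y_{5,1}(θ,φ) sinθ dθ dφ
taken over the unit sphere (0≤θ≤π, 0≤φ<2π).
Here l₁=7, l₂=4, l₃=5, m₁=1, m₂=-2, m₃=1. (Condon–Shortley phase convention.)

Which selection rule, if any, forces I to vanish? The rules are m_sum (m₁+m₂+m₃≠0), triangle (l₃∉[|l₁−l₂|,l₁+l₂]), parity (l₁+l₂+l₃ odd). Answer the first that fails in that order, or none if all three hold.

m₁+m₂+m₃ = 1 − 2 + 1 = 0  ✓
triangle: |7−4|=3 ≤ l₃=5 ≤ 7+4=11  ✓
parity: l₁+l₂+l₃ = 16 is even  ✓

none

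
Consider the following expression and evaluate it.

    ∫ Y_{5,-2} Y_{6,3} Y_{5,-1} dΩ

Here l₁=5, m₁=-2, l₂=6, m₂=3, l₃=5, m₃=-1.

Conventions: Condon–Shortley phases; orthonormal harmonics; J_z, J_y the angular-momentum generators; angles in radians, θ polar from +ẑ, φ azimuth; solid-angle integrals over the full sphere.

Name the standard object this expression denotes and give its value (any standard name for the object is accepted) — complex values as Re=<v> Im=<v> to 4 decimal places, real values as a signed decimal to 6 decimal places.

Gaunt coefficient, -0.071298

This is a Gaunt coefficient — the integral of a triple product of spherical harmonics over the sphere.
Checks pass: Σm=0; 16 even; l₃=5∈[1,11].
(2·5+1)(2·6+1)(2·5+1) = 1573
Δ: 6! 4! 6! / 17! → 1/28588560
sum: t=1:−1/345600 t=2:+1/13824 t=3:−1/5184 t=4:+1/13824 t=5:−1/345600 = -7/129600
3j²(5 6 5; 0 0 0) = Δ·Π!·Σ² = 80/7293  (sign +1)
sum: t=3:−1/622080 t=4:+1/34560 t=5:−1/23040 t=6:+1/155520 = -1/103680
3j²(5 6 5; -2 3 -1) = Δ·Π!·Σ² = 9/2431  (sign -1)
combine: 4πI² = 1573·80/7293·9/2431 = 240/3757
take √, sign -1: I = -0.07129845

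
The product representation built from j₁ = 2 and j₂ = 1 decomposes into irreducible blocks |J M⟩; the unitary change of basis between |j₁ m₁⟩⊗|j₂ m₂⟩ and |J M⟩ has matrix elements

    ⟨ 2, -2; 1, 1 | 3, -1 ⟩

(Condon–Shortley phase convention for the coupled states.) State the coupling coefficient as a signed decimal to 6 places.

j₁+j₂−J=0  J+j₁−j₂=4  J−j₁+j₂=2  j₁+j₂+J+1=7
(j₁±m₁, j₂±m₂, J±M) = (0,4,2,0,2,4)
P² = 768/5
sum k=0..0:
  [0] +1/48 = 1/48
S = 1/48
C² = P²·S² = 1/15 ; C = +0.258199

+0.258199  (= +√(1/15))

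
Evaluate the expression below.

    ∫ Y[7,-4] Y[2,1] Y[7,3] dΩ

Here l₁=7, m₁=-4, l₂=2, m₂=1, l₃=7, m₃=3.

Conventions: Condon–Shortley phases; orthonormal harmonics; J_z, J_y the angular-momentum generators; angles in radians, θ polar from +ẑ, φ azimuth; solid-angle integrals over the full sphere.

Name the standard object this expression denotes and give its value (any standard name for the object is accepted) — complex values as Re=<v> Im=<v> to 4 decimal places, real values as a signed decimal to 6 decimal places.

Gaunt coefficient, +0.162315

This is a Gaunt coefficient — the integral of a triple product of spherical harmonics over the sphere.
Rules hold: Σm=0, L=16 even, 5≤7≤9.
N = 15·5·15 = 1125
Δ = 2!·12!·2!/17! = 1/185640
Racah Σ t=0..2: t=0:+1/2419200 t=1:−1/518400 t=2:+1/2419200 = -1/907200
⇒ 3j(7 2 7; 0 0 0)² = 56/3315, sgn +1
Racah Σ t=1..2: t=1:−1/14515200 t=2:+1/4354560 = 1/6220800
⇒ 3j(7 2 7; -4 1 3)² = 77/4420, sgn +1
4πI² = N·(3j₀)²·(3jₘ)² = 16170/48841
I = +1·√(0.331074/4π) = 0.16231468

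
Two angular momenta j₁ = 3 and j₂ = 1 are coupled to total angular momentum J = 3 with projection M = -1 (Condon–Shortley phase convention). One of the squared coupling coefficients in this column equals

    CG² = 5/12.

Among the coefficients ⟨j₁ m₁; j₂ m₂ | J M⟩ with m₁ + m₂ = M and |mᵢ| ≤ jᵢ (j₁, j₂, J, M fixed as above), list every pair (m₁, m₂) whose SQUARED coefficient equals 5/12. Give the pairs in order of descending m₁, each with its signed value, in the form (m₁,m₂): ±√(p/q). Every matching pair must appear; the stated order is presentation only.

(-2,1): −√(5/12)

Admissible pairs with m₁+m₂ = M = -1: (-2,1), (-1,0), (0,-1)
  (m₁,m₂)=(0,-1): CG² = 1/2, CG = +√(1/2)
  (m₁,m₂)=(-1,0): CG² = 1/12, CG = −√(1/12)
  (m₁,m₂)=(-2,1): CG² = 5/12, CG = −√(5/12)   ← matches the target
Pairs with CG² = 5/12: (-2,1): −√(5/12)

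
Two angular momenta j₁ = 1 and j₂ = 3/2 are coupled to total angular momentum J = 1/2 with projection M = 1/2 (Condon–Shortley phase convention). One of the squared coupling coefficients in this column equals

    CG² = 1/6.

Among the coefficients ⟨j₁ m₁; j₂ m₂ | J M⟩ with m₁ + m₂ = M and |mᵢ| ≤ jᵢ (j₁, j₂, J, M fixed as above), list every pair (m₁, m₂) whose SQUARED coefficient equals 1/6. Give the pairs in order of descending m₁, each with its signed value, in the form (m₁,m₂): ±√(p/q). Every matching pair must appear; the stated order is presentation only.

Admissible pairs with m₁+m₂ = M = 1/2: (-1,3/2), (0,1/2), (1,-1/2)
  (m₁,m₂)=(1,-1/2): CG² = 1/6, CG = +√(1/6)   ← matches the target
  (m₁,m₂)=(0,1/2): CG² = 1/3, CG = −√(1/3)
  (m₁,m₂)=(-1,3/2): CG² = 1/2, CG = +√(1/2)
Pairs with CG² = 1/6: (1,-1/2): +√(1/6)

(1,-1/2): +√(1/6)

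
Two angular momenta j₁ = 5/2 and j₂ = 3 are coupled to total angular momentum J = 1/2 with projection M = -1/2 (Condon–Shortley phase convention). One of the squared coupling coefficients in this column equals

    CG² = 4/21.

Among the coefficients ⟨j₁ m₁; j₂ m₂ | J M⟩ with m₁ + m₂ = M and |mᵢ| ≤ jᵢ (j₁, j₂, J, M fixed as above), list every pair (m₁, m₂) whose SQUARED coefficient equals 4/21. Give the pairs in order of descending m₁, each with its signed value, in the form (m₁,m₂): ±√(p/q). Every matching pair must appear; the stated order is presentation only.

Admissible pairs with m₁+m₂ = M = -1/2: (-5/2,2), (-3/2,1), (-1/2,0), (1/2,-1), (3/2,-2), (5/2,-3)
  (m₁,m₂)=(5/2,-3): CG² = 2/7, CG = +√(2/7)
  (m₁,m₂)=(3/2,-2): CG² = 5/21, CG = −√(5/21)
  (m₁,m₂)=(1/2,-1): CG² = 4/21, CG = +√(4/21)   ← matches the target
  (m₁,m₂)=(-1/2,0): CG² = 1/7, CG = −√(1/7)
  (m₁,m₂)=(-3/2,1): CG² = 2/21, CG = +√(2/21)
  (m₁,m₂)=(-5/2,2): CG² = 1/21, CG = −√(1/21)
Pairs with CG² = 4/21: (1/2,-1): +√(4/21)

(1/2,-1): +√(4/21)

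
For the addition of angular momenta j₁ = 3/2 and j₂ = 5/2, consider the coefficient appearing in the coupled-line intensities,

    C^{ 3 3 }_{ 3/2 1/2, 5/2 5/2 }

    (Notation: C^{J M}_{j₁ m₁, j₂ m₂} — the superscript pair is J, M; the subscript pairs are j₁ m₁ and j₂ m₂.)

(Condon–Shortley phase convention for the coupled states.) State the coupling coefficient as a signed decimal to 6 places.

−√(5/8) ≈ -0.790569

√[7·1!2!4!/8! · 2!1!5!0!6!0!] = √(1440)
  +(−1)^1/∏(1,0,0,4,2,0)! = -1/48  (running -1/48)
⟨..|..⟩ = √(1440)·(-1/48) = -0.790569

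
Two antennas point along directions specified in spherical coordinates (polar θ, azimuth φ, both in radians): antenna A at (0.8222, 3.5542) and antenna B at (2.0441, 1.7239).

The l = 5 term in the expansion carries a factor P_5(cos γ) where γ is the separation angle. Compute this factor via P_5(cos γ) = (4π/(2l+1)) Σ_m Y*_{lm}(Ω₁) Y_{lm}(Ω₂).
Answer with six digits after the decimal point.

-0.138011

Expand P_5 via completeness: Σ_{m} conj(Y_{5,m}) at Ω₁ times Y_{5,m} at Ω₂ —
  term(m=-5) = -0.024459+0.006856i   from Y*(Ω₁)=+0.046303-0.086342i, Y(Ω₂)=-0.179652-0.186941i
  term(m=-4) = -0.061384-0.104101i   from Y*(Ω₁)=-0.022895+0.286904i, Y(Ω₂)=-0.343580+0.241371i
  term(m=-3) = +0.064254-0.065145i   from Y*(Ω₁)=-0.140921-0.407461i, Y(Ω₂)=+0.094088+0.190233i
  term(m=-2) = -0.048295-0.027588i   from Y*(Ω₁)=+0.163684+0.177267i, Y(Ω₂)=-0.219796+0.069489i
  term(m=-1) = -0.016843+0.063440i   from Y*(Ω₁)=+0.210444+0.092119i, Y(Ω₂)=+0.043575+0.282385i
  term(m=+0) = +0.052647+0.000000i   from Y*(Ω₁)=-0.311024-0.000000i, Y(Ω₂)=-0.169271+0.000000i
  term(m=+1) = -0.016843-0.063440i   from Y*(Ω₁)=-0.210444+0.092119i, Y(Ω₂)=-0.043575+0.282385i
  term(m=+2) = -0.048295+0.027588i   from Y*(Ω₁)=+0.163684-0.177267i, Y(Ω₂)=-0.219796-0.069489i
  term(m=+3) = +0.064254+0.065145i   from Y*(Ω₁)=+0.140921-0.407461i, Y(Ω₂)=-0.094088+0.190233i
  term(m=+4) = -0.061384+0.104101i   from Y*(Ω₁)=-0.022895-0.286904i, Y(Ω₂)=-0.343580-0.241371i
  term(m=+5) = -0.024459-0.006856i   from Y*(Ω₁)=-0.046303-0.086342i, Y(Ω₂)=+0.179652-0.186941i
Σ over m = -0.120808+0.000000i; ×(4π/11) → -0.138011+0.000000i. Real part: -0.138011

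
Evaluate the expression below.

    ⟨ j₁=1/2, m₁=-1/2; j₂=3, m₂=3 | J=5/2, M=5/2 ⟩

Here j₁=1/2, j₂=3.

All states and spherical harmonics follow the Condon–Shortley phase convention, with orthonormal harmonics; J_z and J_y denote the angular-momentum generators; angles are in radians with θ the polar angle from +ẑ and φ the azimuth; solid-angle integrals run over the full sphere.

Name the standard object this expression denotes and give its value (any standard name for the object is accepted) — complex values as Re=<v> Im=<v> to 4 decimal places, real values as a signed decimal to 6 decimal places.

This is a Clebsch–Gordan (vector-coupling) coefficient.
j₁+j₂−J=1  J+j₁−j₂=0  J−j₁+j₂=5  j₁+j₂+J+1=7
(j₁±m₁, j₂±m₂, J±M) = (0,1,6,0,5,0)
P² = 86400/7
sum k=1..1:
  [1] −1/120 = -1/120
S = -1/120
C² = P²·S² = 6/7 ; C = -0.925820

Clebsch–Gordan coefficient, −√(6/7) ≈ -0.925820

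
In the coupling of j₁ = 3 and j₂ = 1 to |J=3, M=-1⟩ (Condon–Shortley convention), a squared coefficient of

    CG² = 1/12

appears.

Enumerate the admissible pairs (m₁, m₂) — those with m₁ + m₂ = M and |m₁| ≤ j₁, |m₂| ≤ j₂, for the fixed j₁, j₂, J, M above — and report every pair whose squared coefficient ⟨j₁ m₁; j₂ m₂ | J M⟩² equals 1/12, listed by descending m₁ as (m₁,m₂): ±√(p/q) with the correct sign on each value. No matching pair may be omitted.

(-1,0): −√(1/12)

Admissible pairs with m₁+m₂ = M = -1: (-2,1), (-1,0), (0,-1)
  (m₁,m₂)=(0,-1): CG² = 1/2, CG = +√(1/2)
  (m₁,m₂)=(-1,0): CG² = 1/12, CG = −√(1/12)   ← matches the target
  (m₁,m₂)=(-2,1): CG² = 5/12, CG = −√(5/12)
Pairs with CG² = 1/12: (-1,0): −√(1/12)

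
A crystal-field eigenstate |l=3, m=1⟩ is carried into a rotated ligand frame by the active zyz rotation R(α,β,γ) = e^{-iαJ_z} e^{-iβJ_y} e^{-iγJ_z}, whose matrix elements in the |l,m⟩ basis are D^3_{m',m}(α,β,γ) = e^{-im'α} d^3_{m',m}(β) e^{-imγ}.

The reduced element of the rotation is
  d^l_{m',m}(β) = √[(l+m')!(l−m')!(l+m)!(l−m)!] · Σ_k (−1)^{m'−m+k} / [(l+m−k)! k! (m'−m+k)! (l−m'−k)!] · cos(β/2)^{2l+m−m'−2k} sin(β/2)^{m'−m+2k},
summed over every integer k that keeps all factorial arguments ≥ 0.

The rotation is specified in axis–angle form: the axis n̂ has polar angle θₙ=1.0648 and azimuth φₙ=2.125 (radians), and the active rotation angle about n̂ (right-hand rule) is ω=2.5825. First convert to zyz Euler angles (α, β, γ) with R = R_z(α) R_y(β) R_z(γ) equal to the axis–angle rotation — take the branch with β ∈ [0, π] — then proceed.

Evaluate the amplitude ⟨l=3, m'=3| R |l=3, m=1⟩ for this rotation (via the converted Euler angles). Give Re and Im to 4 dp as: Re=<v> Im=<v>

Re=0.1210 Im=0.2018

Axis–angle → zyz. n̂ = (sinθₙcosφₙ, sinθₙsinφₙ, cosθₙ) = (-0.460321, +0.743768, +0.484679), ω = 2.5825.
R = I cosω + sinω [n̂]ₓ + (1−cosω) n̂n̂ᵀ gives
  R = [-0.456210, -0.889695, -0.017737; -0.375531, +0.174414, +0.910251; -0.806752, +0.421926, -0.413678]
β = atan2(√(R₁₃²+R₂₃²), R₃₃) = 1.997286; α = atan2(R₂₃, R₁₃) mod 2π = 1.590280; γ = atan2(R₃₂, −R₃₁) mod 2π = 0.481873
Split into d^3_{3,1}(β=1.9973) × two z-phases.
With c≡cos(β/2)=0.541444 and s≡sin(β/2)=0.840737, N=[720·1·24·2]^{1/2}=185.903201
Admissible k: 0..0 (factorial args all ≥0)
  k=0: (−1)^2·185.9032/(48)·0.5414^4·0.8407^2 = +0.235277
d^3_{3,1}(1.9973) = +0.235277
Attach z-rotation phases: D = e^{-i(3)(1.5903)}·(+0.235277)·e^{-i(1)(0.4819)} = +0.121030+0.201760i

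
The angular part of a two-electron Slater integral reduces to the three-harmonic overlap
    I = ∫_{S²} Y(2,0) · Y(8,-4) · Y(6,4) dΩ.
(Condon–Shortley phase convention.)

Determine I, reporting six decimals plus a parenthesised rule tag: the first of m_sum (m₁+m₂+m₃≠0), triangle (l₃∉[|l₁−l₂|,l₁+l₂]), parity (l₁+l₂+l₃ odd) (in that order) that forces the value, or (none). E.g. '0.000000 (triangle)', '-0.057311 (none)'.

Rules hold: Σm=0, L=16 even, 6≤6≤10.
N = 5·17·13 = 1105
Δ = 4!·0!·12!/17! = 1/30940
Racah Σ t=2..2: t=2:+1/2073600 = 1/2073600
⇒ 3j(2 8 6; 0 0 0)² = 28/1105, sgn +1
Racah Σ t=2..2: t=2:+1/29030400 = 1/29030400
⇒ 3j(2 8 6; 0 -4 4)² = 99/7735, sgn +1
4πI² = N·(3j₀)²·(3jₘ)² = 396/1105
I = +1·√(0.358371/4π) = 0.16887351
No selection rule forces the value: the integral is nonzero (none).

0.168874 (none)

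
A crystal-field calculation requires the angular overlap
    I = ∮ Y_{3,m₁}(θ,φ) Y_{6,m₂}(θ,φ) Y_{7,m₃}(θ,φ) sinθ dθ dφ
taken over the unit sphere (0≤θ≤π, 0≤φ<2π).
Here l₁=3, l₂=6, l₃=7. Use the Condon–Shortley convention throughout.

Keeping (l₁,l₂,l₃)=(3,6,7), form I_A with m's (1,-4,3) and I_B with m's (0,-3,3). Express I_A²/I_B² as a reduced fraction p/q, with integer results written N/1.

36481/90

Same 3,6,7: normalisation and zero-m 3j drop out of the ratio.
A: Δ: 2! 4! 10! / 17! → 1/2042040; sum: t=0:+1/645120 t=1:−1/2177280 t=2:+1/174182400 = 191/174182400; 3j²(3 6 7; 1 -4 3) = Δ·Π!·Σ² = 36481/2042040  (sign +1)
B: Δ: 2! 4! 10! / 17! → 1/2042040; sum: t=0:+1/362880 t=1:−1/322560 t=2:+1/4354560 = -1/8709120; 3j²(3 6 7; 0 -3 3) = Δ·Π!·Σ² = 3/68068  (sign -1)
I_A²/I_B² = (36481/2042040)/(3/68068) = 36481/90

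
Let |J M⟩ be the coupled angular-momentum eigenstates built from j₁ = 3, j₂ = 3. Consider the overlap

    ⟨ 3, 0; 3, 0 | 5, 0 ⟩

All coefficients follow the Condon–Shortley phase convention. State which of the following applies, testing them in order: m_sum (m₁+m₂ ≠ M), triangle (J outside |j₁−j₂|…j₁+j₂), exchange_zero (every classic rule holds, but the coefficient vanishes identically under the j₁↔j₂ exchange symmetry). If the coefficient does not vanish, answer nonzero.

exchange_zero

m-sum: m₁+m₂ = 0+0 = 0, M = 0  ✓
triangle: |j₁−j₂| = 0 ≤ J = 5 ≤ j₁+j₂ = 6  ✓
exchange: j₁=j₂ and m₁=m₂, and (−1)^(j₁+j₂−J) = (−1)^1 = −1 forces ⟨j₁m₁;j₂m₂|JM⟩ = −⟨j₂m₂;j₁m₁|JM⟩ = −⟨j₁m₁;j₂m₂|JM⟩ ⇒ the coefficient vanishes identically
Racah sum check: Σ_k collapses to 0 ⇒ CG = 0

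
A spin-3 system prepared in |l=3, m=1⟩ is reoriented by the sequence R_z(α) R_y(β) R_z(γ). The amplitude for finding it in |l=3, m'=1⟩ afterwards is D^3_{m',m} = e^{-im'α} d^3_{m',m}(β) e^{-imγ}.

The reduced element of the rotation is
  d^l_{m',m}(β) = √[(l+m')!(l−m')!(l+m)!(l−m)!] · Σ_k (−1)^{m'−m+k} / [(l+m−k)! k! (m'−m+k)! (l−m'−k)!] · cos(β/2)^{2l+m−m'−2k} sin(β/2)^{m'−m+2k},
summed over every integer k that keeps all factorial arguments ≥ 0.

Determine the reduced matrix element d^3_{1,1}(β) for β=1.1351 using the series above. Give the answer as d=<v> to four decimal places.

d=-0.4530

d^3_{1,1}(β=1.1351) via the finite sum:
c=cos(1.135100/2)=0.843221, s=sin(1.135100/2)=0.537568; N=√[24·2·24·2]=48.000000
k: max(0,(1)−(1))=0 … min(3+(1),3−(1))=2
  k=0: (−1)^0·48.0000/(48)·0.8432^6·0.5376^0 = +0.359457
  k=1: (−1)^1·48.0000/(6)·0.8432^4·0.5376^2 = -1.168749
  k=2: (−1)^2·48.0000/(8)·0.8432^2·0.5376^4 = +0.356260
d^3_{1,1}(1.1351) = +0.359457 -1.168749 +0.356260 = -0.453032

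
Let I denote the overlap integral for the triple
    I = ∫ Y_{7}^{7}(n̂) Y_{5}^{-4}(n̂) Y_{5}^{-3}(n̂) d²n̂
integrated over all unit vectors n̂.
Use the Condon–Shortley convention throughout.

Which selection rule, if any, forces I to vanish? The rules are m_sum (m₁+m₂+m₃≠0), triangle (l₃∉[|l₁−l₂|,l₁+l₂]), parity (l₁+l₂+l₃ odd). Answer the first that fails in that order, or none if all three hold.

parity

Σmᵢ = 0  ✓
l₃∈[|l₁−l₂|,l₁+l₂]=[2,12], have l₃=5  ✓
Σlᵢ = 17 ⇒ odd  ✗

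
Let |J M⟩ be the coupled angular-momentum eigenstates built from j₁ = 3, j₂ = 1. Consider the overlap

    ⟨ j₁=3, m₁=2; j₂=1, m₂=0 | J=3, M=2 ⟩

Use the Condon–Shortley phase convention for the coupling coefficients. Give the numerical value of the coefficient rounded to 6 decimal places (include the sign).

+√(1/3) ≈ +0.577350

j₁+j₂−J=1  J+j₁−j₂=5  J−j₁+j₂=1  j₁+j₂+J+1=8
(j₁±m₁, j₂±m₂, J±M) = (5,1,1,1,5,1)
P² = 300
sum k=0..1:
  [0] +1/24 = 1/24
  [1] −1/120 = -1/120
S = 1/30
C² = P²·S² = 1/3 ; C = +0.577350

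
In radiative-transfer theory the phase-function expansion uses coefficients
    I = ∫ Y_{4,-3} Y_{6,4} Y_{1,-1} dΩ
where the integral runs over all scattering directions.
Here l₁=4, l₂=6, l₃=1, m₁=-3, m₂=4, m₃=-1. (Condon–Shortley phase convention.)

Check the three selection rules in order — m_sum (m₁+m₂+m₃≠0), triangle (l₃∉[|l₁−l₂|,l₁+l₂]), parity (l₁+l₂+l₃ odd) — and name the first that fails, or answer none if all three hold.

Σmᵢ = 0  ✓
l₃∈[|l₁−l₂|,l₁+l₂]=[2,10] required, l₃=1 fails  ✗
Σlᵢ = 11 ⇒ odd

triangle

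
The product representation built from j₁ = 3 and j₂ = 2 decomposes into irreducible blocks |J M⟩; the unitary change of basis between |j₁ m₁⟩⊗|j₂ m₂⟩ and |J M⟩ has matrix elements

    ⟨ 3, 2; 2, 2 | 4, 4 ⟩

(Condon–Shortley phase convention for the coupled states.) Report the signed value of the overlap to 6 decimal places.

-0.632456

√[9·1!5!3!/10! · 5!1!4!0!8!0!] = √(207360)
  +(−1)^1/∏(1,0,0,3,5,0)! = -1/720  (running -1/720)
⟨..|..⟩ = √(207360)·(-1/720) = -0.632456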